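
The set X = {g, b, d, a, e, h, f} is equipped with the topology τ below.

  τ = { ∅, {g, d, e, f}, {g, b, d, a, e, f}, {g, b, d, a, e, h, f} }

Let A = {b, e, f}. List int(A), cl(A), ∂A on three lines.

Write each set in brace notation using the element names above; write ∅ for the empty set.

open subsets of A: ∅; so int(A) = ∅
closure: X∖int(X∖A) = X∖∅ = {g, b, d, a, e, h, f}
∂A = {g, b, d, a, e, h, f} minus ∅ = {g, b, d, a, e, h, f}

int(A) = ∅
cl(A)  = {g, b, d, a, e, h, f}
∂A     = {g, b, d, a, e, h, f}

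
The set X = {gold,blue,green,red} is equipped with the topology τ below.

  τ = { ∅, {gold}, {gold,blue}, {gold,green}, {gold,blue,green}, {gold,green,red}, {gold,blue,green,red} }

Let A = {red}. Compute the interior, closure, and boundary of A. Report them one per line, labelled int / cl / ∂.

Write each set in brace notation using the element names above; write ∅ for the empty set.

int(A) = ∅
cl(A)  = {red}
∂A     = {red}

opens ⊆ A: ∅; union → int = ∅
complement {gold,blue,green}; its interior {gold,blue,green}; cl(A) = X∖{gold,blue,green} = {red}
boundary = {red} ∖ ∅ = {red}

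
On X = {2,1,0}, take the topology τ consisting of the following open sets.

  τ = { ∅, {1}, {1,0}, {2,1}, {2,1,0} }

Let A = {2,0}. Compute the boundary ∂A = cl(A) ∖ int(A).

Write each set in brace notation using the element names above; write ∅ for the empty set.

opens ⊆ A: ∅; union → int = ∅
complement {1}; its interior {1}; cl(A) = X∖{1} = {2,0}
boundary = {2,0} ∖ ∅ = {2,0}

{2,0}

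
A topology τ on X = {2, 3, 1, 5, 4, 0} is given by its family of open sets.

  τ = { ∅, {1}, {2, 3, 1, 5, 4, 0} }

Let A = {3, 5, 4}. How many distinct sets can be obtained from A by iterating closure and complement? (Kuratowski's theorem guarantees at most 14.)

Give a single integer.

X∖A={2, 1, 0}, int(X∖A)={1}, hence cl(A)={2, 3, 5, 4, 0}
Orbit (k=closure, c=complement):
  1. A     = {3, 5, 4}
  2. kA    = {2, 3, 5, 4, 0}
  3. cA    = {2, 1, 0}
  4. ckA   = {1}
  5. kcA   = {2, 3, 1, 5, 4, 0}
  6. ckcA  = ∅
(closed under both — stop)

6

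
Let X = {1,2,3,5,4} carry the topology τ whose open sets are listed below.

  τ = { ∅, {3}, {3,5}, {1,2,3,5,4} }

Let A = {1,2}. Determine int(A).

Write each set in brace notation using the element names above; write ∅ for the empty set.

open subsets of A: ∅; so int(A) = ∅

∅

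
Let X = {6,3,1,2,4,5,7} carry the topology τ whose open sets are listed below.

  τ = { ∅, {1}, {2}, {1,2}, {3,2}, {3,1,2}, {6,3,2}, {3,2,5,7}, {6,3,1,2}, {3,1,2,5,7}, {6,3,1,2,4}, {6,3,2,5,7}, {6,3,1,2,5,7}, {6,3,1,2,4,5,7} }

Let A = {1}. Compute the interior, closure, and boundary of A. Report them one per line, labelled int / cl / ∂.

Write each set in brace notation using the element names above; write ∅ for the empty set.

open subsets of A: ∅, {1}; so int(A) = {1}
closure: X∖int(X∖A) = X∖{6,3,2,5,7} = {1,4}
∂A = {1,4} minus {1} = {4}

int(A) = {1}
cl(A)  = {1,4}
∂A     = {4}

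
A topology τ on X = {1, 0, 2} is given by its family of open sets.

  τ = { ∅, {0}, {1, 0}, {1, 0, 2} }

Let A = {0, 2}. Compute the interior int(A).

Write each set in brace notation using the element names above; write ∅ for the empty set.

{0}

open subsets of A: ∅, {0}; so int(A) = {0}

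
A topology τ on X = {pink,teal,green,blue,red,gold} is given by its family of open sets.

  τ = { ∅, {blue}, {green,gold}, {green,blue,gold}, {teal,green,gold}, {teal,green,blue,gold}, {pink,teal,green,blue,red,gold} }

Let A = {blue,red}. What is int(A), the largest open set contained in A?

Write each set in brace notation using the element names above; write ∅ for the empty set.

U open, U⊆A: ∅, {blue}. int(A) = ⋃ = {blue}

{blue}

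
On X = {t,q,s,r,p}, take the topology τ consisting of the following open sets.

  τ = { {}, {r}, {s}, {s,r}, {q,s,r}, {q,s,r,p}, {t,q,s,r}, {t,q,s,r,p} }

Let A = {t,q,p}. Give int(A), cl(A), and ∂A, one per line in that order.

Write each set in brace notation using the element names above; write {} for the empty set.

open subsets of A: {}; so int(A) = {}
closure: X∖int(X∖A) = X∖{s,r} = {t,q,p}
∂A = {t,q,p} minus {} = {t,q,p}

int(A) = {}
cl(A)  = {t,q,p}
∂A     = {t,q,p}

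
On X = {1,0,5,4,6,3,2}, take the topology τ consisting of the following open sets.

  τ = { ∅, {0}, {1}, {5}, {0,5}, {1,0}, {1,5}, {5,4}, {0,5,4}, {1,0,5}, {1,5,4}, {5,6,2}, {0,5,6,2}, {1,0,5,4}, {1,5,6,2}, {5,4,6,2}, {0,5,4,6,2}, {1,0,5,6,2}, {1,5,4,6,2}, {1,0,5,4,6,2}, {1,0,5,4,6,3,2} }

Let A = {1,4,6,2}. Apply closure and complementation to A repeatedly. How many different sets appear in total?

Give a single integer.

cl via duality: int({0,5,3}) = {0,5}, so X∖{0,5} = {1,4,6,3,2}
Write k for closure, c for complement:
  1. A     = {1,4,6,2}
  2. kA    = {1,4,6,3,2}
  3. cA    = {0,5,3}
  4. ckA   = {0,5}
  5. kcA   = {0,5,4,6,3,2}
  6. ckcA  = {1}
  7. kckcA = {1,3}
  8. ckckcA = {0,5,4,6,2}
applying k or c yields no new set

8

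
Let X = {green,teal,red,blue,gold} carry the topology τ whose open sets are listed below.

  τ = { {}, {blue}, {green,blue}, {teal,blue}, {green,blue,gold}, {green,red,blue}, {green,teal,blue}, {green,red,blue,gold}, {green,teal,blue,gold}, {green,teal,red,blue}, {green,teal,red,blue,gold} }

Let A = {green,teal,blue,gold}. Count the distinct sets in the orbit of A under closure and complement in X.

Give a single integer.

cl via duality: int({red}) = {}, so X∖{} = {green,teal,red,blue,gold}
Write k for closure, c for complement:
  1. A     = {green,teal,blue,gold}
  2. kA    = {green,teal,red,blue,gold}
  3. cA    = {red}
  4. ckA   = {}
applying k or c yields no new set

4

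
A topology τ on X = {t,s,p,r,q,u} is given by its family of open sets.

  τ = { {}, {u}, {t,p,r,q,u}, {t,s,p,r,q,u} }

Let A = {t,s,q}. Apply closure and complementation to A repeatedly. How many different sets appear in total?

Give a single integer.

cl via duality: int({p,r,u}) = {u}, so X∖{u} = {t,s,p,r,q}
Write k for closure, c for complement:
  1. A     = {t,s,q}
  2. kA    = {t,s,p,r,q}
  3. cA    = {p,r,u}
  4. ckA   = {u}
  5. kcA   = {t,s,p,r,q,u}
  6. ckcA  = {}
applying k or c yields no new set

6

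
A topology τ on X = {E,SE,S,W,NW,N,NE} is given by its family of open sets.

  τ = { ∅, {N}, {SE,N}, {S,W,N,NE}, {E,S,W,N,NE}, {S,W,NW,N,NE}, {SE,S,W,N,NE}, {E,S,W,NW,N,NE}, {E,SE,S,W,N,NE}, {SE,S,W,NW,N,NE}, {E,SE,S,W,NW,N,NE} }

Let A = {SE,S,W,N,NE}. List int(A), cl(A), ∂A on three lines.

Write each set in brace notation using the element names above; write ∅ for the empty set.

int(A) = {SE,S,W,N,NE}
cl(A)  = {E,SE,S,W,NW,N,NE}
∂A     = {E,NW}

open subsets of A: ∅, {N}, {SE,N}, {S,W,N,NE}, {SE,S,W,N,NE}; so int(A) = {SE,S,W,N,NE}
closure: X∖int(X∖A) = X∖∅ = {E,SE,S,W,NW,N,NE}
∂A = {E,SE,S,W,NW,N,NE} minus {SE,S,W,N,NE} = {E,NW}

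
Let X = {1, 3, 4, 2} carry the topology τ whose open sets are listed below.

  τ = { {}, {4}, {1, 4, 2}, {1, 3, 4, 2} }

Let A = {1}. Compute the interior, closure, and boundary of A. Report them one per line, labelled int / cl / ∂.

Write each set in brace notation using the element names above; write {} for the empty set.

U open, U⊆A: {}. int(A) = ⋃ = {}
X∖A={3, 4, 2}, int(X∖A)={4}, hence cl(A)={1, 3, 2}
∂A: remove int from cl → {1, 3, 2}

int(A) = {}
cl(A)  = {1, 3, 2}
∂A     = {1, 3, 2}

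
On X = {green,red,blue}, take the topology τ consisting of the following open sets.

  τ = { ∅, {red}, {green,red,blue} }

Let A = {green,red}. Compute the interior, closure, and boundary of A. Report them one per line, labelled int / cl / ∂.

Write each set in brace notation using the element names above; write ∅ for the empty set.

int(A) = {red}
cl(A)  = {green,red,blue}
∂A     = {green,blue}

opens ⊆ A: ∅, {red}; union → int = {red}
complement {blue}; its interior ∅; cl(A) = X∖∅ = {green,red,blue}
boundary = {green,red,blue} ∖ {red} = {green,blue}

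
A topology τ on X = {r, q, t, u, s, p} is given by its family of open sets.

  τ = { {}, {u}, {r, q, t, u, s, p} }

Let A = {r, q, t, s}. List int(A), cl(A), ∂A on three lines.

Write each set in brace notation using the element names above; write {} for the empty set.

open subsets of A: {}; so int(A) = {}
closure: X∖int(X∖A) = X∖{u} = {r, q, t, s, p}
∂A = {r, q, t, s, p} minus {} = {r, q, t, s, p}

int(A) = {}
cl(A)  = {r, q, t, s, p}
∂A     = {r, q, t, s, p}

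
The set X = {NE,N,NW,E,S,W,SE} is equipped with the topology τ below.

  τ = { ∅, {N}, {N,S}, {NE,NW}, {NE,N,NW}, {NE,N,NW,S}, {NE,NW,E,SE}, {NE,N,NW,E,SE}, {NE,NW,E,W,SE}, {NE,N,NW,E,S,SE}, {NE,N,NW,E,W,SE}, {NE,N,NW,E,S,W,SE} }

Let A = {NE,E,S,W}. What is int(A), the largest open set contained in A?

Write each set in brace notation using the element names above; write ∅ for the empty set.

U open, U⊆A: ∅. int(A) = ⋃ = ∅

∅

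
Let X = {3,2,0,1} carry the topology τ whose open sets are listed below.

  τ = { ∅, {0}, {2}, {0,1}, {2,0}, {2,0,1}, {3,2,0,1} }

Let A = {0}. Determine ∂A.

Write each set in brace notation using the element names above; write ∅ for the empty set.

U open, U⊆A: ∅, {0}. int(A) = ⋃ = {0}
X∖A={3,2,1}, int(X∖A)={2}, hence cl(A)={3,0,1}
∂A: remove int from cl → {3,1}

{3,1}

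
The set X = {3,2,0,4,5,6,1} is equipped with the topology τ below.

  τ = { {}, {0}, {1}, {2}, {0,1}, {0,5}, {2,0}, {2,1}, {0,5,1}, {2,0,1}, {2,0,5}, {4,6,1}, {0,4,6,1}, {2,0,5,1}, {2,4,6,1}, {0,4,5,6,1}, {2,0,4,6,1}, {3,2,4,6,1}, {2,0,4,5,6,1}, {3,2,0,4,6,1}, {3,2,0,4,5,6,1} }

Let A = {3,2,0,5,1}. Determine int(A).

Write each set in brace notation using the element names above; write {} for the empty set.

{2,0,5,1}

interior: largest open inside A is {2,0,5,1} (from {}, {0}, {1}, {2}, {0,1}, {2,1}, {0,5}, {2,0}, {2,0,1}, {2,0,5}, {0,5,1}, {2,0,5,1})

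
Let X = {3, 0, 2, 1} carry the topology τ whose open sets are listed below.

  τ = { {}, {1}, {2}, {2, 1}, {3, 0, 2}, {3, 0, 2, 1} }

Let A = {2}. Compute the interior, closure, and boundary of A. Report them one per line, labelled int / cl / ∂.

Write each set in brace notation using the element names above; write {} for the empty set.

int(A) = {2}
cl(A)  = {3, 0, 2}
∂A     = {3, 0}

open subsets of A: {}, {2}; so int(A) = {2}
closure: X∖int(X∖A) = X∖{1} = {3, 0, 2}
∂A = {3, 0, 2} minus {2} = {3, 0}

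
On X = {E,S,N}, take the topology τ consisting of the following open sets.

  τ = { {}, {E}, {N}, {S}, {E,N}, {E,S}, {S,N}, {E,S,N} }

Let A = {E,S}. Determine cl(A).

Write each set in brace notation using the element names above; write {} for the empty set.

complement {N}; its interior {N}; cl(A) = X∖{N} = {E,S}

{E,S}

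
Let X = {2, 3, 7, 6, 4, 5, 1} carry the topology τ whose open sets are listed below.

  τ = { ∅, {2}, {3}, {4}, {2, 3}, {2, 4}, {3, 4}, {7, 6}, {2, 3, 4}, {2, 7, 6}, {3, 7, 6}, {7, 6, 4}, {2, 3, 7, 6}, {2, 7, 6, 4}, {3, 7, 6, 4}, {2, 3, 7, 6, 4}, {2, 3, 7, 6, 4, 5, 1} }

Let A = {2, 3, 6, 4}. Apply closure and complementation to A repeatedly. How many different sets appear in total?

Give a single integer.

cl via duality: int({7, 5, 1}) = ∅, so X∖∅ = {2, 3, 7, 6, 4, 5, 1}
Write k for closure, c for complement:
  1. A     = {2, 3, 6, 4}
  2. kA    = {2, 3, 7, 6, 4, 5, 1}
  3. cA    = {7, 5, 1}
  4. ckA   = ∅
  5. kcA   = {7, 6, 5, 1}
  6. ckcA  = {2, 3, 4}
  7. kckcA = {2, 3, 4, 5, 1}
  8. ckckcA = {7, 6}
applying k or c yields no new set

8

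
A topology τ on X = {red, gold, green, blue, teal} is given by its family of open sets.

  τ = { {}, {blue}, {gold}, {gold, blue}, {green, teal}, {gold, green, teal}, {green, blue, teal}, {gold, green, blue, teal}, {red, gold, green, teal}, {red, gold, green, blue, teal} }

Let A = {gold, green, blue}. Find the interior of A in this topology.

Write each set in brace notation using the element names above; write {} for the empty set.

{gold, blue}

opens ⊆ A: {}, {gold}, {blue}, {gold, blue}; union → int = {gold, blue}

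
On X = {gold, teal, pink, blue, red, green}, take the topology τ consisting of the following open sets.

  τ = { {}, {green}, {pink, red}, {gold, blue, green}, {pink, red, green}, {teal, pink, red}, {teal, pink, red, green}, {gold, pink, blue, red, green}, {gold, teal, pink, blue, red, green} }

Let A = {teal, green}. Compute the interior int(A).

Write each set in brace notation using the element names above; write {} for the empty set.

U open, U⊆A: {}, {green}. int(A) = ⋃ = {green}

{green}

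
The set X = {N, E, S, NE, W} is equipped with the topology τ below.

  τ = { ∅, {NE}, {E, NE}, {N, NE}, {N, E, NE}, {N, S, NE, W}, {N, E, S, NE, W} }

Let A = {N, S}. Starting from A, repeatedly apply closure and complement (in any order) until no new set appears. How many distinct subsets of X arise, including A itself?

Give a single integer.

complement {E, NE, W}; its interior {E, NE}; cl(A) = X∖{E, NE} = {N, S, W}
With k = closure, c = complement:
  1. A     = {N, S}
  2. kA    = {N, S, W}
  3. cA    = {E, NE, W}
  4. ckA   = {E, NE}
  5. kcA   = {N, E, S, NE, W}
  6. ckcA  = ∅
k, c of each give nothing new

6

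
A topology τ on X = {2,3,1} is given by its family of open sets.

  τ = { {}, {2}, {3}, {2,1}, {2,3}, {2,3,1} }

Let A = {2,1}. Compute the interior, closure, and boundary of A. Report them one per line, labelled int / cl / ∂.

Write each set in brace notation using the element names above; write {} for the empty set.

int(A) = {2,1}
cl(A)  = {2,1}
∂A     = {}

U open, U⊆A: {}, {2}, {2,1}. int(A) = ⋃ = {2,1}
X∖A={3}, int(X∖A)={3}, hence cl(A)={2,1}
∂A: remove int from cl → {}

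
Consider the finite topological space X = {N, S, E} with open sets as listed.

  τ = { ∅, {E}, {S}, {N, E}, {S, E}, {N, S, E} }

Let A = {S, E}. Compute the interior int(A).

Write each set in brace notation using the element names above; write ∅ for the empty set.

{S, E}

opens ⊆ A: ∅, {E}, {S}, {S, E}; union → int = {S, E}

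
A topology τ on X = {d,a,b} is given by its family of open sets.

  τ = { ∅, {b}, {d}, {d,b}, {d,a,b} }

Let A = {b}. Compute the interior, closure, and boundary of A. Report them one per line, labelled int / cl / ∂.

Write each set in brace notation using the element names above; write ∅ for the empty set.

opens ⊆ A: ∅, {b}; union → int = {b}
complement {d,a}; its interior {d}; cl(A) = X∖{d} = {a,b}
boundary = {a,b} ∖ {b} = {a}

int(A) = {b}
cl(A)  = {a,b}
∂A     = {a}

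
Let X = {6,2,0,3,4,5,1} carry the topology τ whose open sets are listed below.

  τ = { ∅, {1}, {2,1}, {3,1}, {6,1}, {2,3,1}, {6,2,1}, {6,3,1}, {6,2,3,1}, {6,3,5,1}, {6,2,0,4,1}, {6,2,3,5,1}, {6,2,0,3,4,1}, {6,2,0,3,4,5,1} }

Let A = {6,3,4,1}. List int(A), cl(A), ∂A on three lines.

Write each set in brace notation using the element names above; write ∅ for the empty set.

opens ⊆ A: ∅, {1}, {6,1}, {3,1}, {6,3,1}; union → int = {6,3,1}
complement {2,0,5}; its interior ∅; cl(A) = X∖∅ = {6,2,0,3,4,5,1}
boundary = {6,2,0,3,4,5,1} ∖ {6,3,1} = {2,0,4,5}

int(A) = {6,3,1}
cl(A)  = {6,2,0,3,4,5,1}
∂A     = {2,0,4,5}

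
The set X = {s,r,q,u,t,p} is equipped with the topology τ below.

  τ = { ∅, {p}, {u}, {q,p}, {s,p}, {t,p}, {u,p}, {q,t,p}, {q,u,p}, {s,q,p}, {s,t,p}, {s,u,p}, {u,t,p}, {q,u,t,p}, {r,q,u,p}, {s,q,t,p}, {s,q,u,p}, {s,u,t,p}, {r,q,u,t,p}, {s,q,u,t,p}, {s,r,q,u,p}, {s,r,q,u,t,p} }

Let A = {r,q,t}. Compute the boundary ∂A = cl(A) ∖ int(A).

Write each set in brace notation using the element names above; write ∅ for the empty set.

open subsets of A: ∅; so int(A) = ∅
closure: X∖int(X∖A) = X∖{s,u,p} = {r,q,t}
∂A = {r,q,t} minus ∅ = {r,q,t}

{r,q,t}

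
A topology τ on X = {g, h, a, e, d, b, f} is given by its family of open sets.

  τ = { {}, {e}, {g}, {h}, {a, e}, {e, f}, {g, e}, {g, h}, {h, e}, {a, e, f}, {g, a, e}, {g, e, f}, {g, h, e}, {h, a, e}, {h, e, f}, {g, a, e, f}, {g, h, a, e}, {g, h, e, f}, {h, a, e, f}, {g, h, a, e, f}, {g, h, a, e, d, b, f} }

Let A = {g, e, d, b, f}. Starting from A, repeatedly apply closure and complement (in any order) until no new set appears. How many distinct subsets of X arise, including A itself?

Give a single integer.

8

complement {h, a}; its interior {h}; cl(A) = X∖{h} = {g, a, e, d, b, f}
With k = closure, c = complement:
  1. A     = {g, e, d, b, f}
  2. kA    = {g, a, e, d, b, f}
  3. cA    = {h, a}
  4. ckA   = {h}
  5. kcA   = {h, a, d, b}
  6. kckA  = {h, d, b}
  7. ckcA  = {g, e, f}
  8. ckckA = {g, a, e, f}
k, c of each give nothing new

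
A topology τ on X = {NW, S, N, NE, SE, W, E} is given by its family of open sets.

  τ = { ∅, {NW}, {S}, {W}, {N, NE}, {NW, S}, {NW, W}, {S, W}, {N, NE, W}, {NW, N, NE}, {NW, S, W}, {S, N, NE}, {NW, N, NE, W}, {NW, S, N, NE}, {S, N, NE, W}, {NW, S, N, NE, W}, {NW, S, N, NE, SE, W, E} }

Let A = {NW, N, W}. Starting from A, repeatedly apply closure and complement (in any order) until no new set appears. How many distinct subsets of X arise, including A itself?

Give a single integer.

10

complement {S, NE, SE, E}; its interior {S}; cl(A) = X∖{S} = {NW, N, NE, SE, W, E}
With k = closure, c = complement:
  1. A     = {NW, N, W}
  2. kA    = {NW, N, NE, SE, W, E}
  3. cA    = {S, NE, SE, E}
  4. ckA   = {S}
  5. kcA   = {S, N, NE, SE, E}
  6. kckA  = {S, SE, E}
  7. ckcA  = {NW, W}
  8. ckckA = {NW, N, NE, W}
  9. kckcA = {NW, SE, W, E}
  10. ckckcA = {S, N, NE}
k, c of each give nothing new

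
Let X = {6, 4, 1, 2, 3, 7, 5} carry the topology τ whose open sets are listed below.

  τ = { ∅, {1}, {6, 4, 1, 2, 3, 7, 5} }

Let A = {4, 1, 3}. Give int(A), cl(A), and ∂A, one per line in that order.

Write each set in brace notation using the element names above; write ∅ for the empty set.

int(A) = {1}
cl(A)  = {6, 4, 1, 2, 3, 7, 5}
∂A     = {6, 4, 2, 3, 7, 5}

interior: largest open inside A is {1} (from ∅, {1})
cl via duality: int({6, 2, 7, 5}) = ∅, so X∖∅ = {6, 4, 1, 2, 3, 7, 5}
cl∖int = {6, 4, 2, 3, 7, 5}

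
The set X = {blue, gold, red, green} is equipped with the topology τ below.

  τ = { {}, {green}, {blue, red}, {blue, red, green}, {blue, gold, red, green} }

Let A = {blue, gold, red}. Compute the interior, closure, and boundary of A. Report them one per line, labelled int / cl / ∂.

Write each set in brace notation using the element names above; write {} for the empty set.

int(A) = {blue, red}
cl(A)  = {blue, gold, red}
∂A     = {gold}

open subsets of A: {}, {blue, red}; so int(A) = {blue, red}
closure: X∖int(X∖A) = X∖{green} = {blue, gold, red}
∂A = {blue, gold, red} minus {blue, red} = {gold}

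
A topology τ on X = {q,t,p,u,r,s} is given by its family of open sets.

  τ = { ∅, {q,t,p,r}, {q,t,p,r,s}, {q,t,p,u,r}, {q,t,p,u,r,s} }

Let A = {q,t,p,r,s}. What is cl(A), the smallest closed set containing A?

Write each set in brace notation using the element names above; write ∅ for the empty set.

{q,t,p,u,r,s}

complement {u}; its interior ∅; cl(A) = X∖∅ = {q,t,p,u,r,s}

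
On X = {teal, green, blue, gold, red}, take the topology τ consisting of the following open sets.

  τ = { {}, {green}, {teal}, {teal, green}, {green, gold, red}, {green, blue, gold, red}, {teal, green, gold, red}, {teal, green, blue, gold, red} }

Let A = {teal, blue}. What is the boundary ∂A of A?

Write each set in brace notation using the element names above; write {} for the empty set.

interior: largest open inside A is {teal} (from {}, {teal})
cl via duality: int({green, gold, red}) = {green, gold, red}, so X∖{green, gold, red} = {teal, blue}
cl∖int = {blue}

{blue}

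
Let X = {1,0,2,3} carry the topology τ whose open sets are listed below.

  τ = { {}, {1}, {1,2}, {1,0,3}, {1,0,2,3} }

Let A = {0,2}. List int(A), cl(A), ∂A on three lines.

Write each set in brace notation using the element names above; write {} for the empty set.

open subsets of A: {}; so int(A) = {}
closure: X∖int(X∖A) = X∖{1} = {0,2,3}
∂A = {0,2,3} minus {} = {0,2,3}

int(A) = {}
cl(A)  = {0,2,3}
∂A     = {0,2,3}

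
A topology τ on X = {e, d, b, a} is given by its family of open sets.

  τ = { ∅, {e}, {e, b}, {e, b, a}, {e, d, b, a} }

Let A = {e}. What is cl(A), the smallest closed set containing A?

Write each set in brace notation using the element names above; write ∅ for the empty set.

cl via duality: int({d, b, a}) = ∅, so X∖∅ = {e, d, b, a}

{e, d, b, a}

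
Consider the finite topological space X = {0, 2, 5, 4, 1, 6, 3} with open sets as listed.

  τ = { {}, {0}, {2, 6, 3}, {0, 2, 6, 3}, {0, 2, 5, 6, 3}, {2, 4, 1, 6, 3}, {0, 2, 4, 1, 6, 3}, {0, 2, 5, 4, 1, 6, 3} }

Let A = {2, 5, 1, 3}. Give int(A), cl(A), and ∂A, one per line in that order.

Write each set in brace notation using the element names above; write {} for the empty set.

open subsets of A: {}; so int(A) = {}
closure: X∖int(X∖A) = X∖{0} = {2, 5, 4, 1, 6, 3}
∂A = {2, 5, 4, 1, 6, 3} minus {} = {2, 5, 4, 1, 6, 3}

int(A) = {}
cl(A)  = {2, 5, 4, 1, 6, 3}
∂A     = {2, 5, 4, 1, 6, 3}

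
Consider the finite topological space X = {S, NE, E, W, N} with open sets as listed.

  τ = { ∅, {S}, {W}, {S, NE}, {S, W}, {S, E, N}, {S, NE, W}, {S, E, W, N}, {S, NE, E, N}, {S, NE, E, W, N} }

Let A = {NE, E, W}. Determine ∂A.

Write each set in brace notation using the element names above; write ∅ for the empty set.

open subsets of A: ∅, {W}; so int(A) = {W}
closure: X∖int(X∖A) = X∖{S} = {NE, E, W, N}
∂A = {NE, E, W, N} minus {W} = {NE, E, N}

{NE, E, N}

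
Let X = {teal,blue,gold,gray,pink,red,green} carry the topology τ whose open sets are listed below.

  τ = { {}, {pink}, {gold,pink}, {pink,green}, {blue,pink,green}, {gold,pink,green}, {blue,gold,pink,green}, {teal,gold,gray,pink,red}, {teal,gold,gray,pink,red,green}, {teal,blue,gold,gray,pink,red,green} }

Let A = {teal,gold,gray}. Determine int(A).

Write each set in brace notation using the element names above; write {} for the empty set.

{}

open subsets of A: {}; so int(A) = {}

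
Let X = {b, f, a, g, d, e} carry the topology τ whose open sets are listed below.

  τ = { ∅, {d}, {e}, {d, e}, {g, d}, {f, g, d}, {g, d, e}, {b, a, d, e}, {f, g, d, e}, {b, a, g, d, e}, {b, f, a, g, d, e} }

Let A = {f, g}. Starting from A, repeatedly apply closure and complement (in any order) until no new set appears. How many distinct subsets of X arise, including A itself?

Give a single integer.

4

complement {b, a, d, e}; its interior {b, a, d, e}; cl(A) = X∖{b, a, d, e} = {f, g}
With k = closure, c = complement:
  1. A     = {f, g}
  2. cA    = {b, a, d, e}
  3. kcA   = {b, f, a, g, d, e}
  4. ckcA  = ∅
k, c of each give nothing new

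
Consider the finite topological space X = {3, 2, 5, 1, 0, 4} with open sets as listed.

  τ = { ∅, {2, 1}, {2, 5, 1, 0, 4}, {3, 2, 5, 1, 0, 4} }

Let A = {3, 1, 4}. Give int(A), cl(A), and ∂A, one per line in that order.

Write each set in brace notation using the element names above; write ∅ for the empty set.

opens ⊆ A: ∅; union → int = ∅
complement {2, 5, 0}; its interior ∅; cl(A) = X∖∅ = {3, 2, 5, 1, 0, 4}
boundary = {3, 2, 5, 1, 0, 4} ∖ ∅ = {3, 2, 5, 1, 0, 4}

int(A) = ∅
cl(A)  = {3, 2, 5, 1, 0, 4}
∂A     = {3, 2, 5, 1, 0, 4}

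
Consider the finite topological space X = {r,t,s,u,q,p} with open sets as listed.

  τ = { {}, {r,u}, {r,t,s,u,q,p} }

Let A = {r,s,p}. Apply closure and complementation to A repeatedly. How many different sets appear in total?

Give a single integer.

cl via duality: int({t,u,q}) = {}, so X∖{} = {r,t,s,u,q,p}
Write k for closure, c for complement:
  1. A     = {r,s,p}
  2. kA    = {r,t,s,u,q,p}
  3. cA    = {t,u,q}
  4. ckA   = {}
applying k or c yields no new set

4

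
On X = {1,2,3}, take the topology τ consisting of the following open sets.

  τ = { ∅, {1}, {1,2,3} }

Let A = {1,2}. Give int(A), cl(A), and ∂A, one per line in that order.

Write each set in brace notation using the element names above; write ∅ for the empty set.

opens ⊆ A: ∅, {1}; union → int = {1}
complement {3}; its interior ∅; cl(A) = X∖∅ = {1,2,3}
boundary = {1,2,3} ∖ {1} = {2,3}

int(A) = {1}
cl(A)  = {1,2,3}
∂A     = {2,3}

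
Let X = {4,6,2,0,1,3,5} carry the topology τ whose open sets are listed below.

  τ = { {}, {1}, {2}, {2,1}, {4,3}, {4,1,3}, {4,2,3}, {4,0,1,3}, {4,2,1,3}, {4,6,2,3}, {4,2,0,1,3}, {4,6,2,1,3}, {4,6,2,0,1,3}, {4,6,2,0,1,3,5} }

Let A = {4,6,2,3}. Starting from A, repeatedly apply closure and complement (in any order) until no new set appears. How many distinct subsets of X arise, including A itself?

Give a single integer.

X∖A={0,1,5}, int(X∖A)={1}, hence cl(A)={4,6,2,0,3,5}
Orbit (k=closure, c=complement):
  1. A     = {4,6,2,3}
  2. kA    = {4,6,2,0,3,5}
  3. cA    = {0,1,5}
  4. ckA   = {1}
(closed under both — stop)

4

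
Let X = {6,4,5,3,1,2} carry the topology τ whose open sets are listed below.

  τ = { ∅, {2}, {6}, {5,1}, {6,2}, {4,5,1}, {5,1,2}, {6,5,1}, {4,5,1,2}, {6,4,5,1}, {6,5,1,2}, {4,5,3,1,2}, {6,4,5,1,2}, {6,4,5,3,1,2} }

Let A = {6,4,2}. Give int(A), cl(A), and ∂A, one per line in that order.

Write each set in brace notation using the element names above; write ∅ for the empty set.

interior: largest open inside A is {6,2} (from ∅, {2}, {6}, {6,2})
cl via duality: int({5,3,1}) = {5,1}, so X∖{5,1} = {6,4,3,2}
cl∖int = {4,3}

int(A) = {6,2}
cl(A)  = {6,4,3,2}
∂A     = {4,3}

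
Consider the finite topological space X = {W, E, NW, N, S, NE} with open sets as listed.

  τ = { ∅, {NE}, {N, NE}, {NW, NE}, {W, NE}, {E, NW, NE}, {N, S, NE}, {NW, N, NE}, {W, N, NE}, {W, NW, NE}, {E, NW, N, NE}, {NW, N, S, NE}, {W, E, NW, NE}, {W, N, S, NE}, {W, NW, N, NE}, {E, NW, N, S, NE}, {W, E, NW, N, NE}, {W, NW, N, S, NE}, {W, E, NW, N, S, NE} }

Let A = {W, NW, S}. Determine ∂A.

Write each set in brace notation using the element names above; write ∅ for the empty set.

U open, U⊆A: ∅. int(A) = ⋃ = ∅
X∖A={E, N, NE}, int(X∖A)={N, NE}, hence cl(A)={W, E, NW, S}
∂A: remove int from cl → {W, E, NW, S}

{W, E, NW, S}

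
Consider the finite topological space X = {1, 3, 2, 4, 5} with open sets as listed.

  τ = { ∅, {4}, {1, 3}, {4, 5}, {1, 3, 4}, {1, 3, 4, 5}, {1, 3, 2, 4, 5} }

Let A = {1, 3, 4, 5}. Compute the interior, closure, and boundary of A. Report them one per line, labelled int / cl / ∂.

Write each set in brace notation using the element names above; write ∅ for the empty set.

int(A) = {1, 3, 4, 5}
cl(A)  = {1, 3, 2, 4, 5}
∂A     = {2}

U open, U⊆A: ∅, {4}, {4, 5}, {1, 3}, {1, 3, 4}, {1, 3, 4, 5}. int(A) = ⋃ = {1, 3, 4, 5}
X∖A={2}, int(X∖A)=∅, hence cl(A)={1, 3, 2, 4, 5}
∂A: remove int from cl → {2}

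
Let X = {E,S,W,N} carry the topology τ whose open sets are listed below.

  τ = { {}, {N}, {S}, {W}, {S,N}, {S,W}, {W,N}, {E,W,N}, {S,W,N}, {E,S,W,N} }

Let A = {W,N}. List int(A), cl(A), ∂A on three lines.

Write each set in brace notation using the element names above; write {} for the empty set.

int(A) = {W,N}
cl(A)  = {E,W,N}
∂A     = {E}

U open, U⊆A: {}, {N}, {W}, {W,N}. int(A) = ⋃ = {W,N}
X∖A={E,S}, int(X∖A)={S}, hence cl(A)={E,W,N}
∂A: remove int from cl → {E}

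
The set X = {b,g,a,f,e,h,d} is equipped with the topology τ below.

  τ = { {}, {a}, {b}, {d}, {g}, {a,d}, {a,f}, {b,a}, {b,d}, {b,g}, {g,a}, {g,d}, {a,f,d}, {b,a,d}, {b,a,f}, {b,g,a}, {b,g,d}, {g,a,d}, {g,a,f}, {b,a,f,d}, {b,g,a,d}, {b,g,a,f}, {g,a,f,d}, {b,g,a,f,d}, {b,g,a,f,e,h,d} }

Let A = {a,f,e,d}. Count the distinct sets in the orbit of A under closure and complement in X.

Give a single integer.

X∖A={b,g,h}, int(X∖A)={b,g}, hence cl(A)={a,f,e,h,d}
Orbit (k=closure, c=complement):
  1. A     = {a,f,e,d}
  2. kA    = {a,f,e,h,d}
  3. cA    = {b,g,h}
  4. ckA   = {b,g}
  5. kcA   = {b,g,e,h}
  6. ckcA  = {a,f,d}
(closed under both — stop)

6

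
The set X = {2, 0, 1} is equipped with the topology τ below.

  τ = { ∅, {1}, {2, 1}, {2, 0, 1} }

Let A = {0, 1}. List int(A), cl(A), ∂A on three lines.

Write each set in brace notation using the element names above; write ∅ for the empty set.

interior: largest open inside A is {1} (from ∅, {1})
cl via duality: int({2}) = ∅, so X∖∅ = {2, 0, 1}
cl∖int = {2, 0}

int(A) = {1}
cl(A)  = {2, 0, 1}
∂A     = {2, 0}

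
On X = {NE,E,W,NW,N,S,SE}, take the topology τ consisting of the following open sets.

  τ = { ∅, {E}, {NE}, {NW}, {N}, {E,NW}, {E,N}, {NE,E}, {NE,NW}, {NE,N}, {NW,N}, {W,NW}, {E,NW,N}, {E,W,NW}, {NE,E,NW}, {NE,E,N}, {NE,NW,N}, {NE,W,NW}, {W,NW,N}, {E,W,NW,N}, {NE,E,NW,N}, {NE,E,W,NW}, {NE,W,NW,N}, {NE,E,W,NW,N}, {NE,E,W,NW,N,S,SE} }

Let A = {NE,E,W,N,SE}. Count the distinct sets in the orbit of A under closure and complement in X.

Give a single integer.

8

X∖A={NW,S}, int(X∖A)={NW}, hence cl(A)={NE,E,W,N,S,SE}
Orbit (k=closure, c=complement):
  1. A     = {NE,E,W,N,SE}
  2. kA    = {NE,E,W,N,S,SE}
  3. cA    = {NW,S}
  4. ckA   = {NW}
  5. kcA   = {W,NW,S,SE}
  6. ckcA  = {NE,E,N}
  7. kckcA = {NE,E,N,S,SE}
  8. ckckcA = {W,NW}
(closed under both — stop)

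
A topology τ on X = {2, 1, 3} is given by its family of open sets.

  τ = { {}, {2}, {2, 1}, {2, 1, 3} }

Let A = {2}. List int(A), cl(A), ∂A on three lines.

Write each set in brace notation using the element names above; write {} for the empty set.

int(A) = {2}
cl(A)  = {2, 1, 3}
∂A     = {1, 3}

U open, U⊆A: {}, {2}. int(A) = ⋃ = {2}
X∖A={1, 3}, int(X∖A)={}, hence cl(A)={2, 1, 3}
∂A: remove int from cl → {1, 3}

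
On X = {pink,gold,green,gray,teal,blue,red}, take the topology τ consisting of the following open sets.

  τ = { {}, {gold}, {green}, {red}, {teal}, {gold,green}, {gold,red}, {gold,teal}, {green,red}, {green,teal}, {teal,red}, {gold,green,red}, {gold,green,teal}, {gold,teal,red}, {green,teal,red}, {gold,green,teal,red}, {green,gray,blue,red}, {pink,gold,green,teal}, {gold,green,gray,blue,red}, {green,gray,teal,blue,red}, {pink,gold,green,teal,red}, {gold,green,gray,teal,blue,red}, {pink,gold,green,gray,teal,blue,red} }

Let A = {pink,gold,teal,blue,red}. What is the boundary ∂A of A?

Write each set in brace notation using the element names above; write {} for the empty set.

{pink,gray,blue}

open subsets of A: {}, {gold}, {red}, {teal}, {gold,red}, {gold,teal}, {teal,red}, {gold,teal,red}; so int(A) = {gold,teal,red}
closure: X∖int(X∖A) = X∖{green} = {pink,gold,gray,teal,blue,red}
∂A = {pink,gold,gray,teal,blue,red} minus {gold,teal,red} = {pink,gray,blue}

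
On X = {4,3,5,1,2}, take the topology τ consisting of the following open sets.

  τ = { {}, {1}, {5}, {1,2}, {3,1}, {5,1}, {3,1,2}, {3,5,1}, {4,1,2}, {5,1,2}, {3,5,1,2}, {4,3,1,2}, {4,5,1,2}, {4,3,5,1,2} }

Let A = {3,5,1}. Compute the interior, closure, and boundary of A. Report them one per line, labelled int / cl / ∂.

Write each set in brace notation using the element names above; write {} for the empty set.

int(A) = {3,5,1}
cl(A)  = {4,3,5,1,2}
∂A     = {4,2}

interior: largest open inside A is {3,5,1} (from {}, {5}, {1}, {5,1}, {3,1}, {3,5,1})
cl via duality: int({4,2}) = {}, so X∖{} = {4,3,5,1,2}
cl∖int = {4,2}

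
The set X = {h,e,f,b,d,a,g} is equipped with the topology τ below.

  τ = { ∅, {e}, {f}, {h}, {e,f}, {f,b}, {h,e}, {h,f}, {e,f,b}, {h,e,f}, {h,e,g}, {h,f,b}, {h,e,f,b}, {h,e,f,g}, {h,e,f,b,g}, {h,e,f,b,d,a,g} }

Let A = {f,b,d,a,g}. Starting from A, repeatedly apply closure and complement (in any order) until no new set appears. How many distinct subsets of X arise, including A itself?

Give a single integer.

closure: X∖int(X∖A) = X∖{h,e} = {f,b,d,a,g}
Let k=closure and c=complement:
  1. A     = {f,b,d,a,g}
  2. cA    = {h,e}
  3. kcA   = {h,e,d,a,g}
  4. ckcA  = {f,b}
  5. kckcA = {f,b,d,a}
  6. ckckcA = {h,e,g}
— saturated at 6

6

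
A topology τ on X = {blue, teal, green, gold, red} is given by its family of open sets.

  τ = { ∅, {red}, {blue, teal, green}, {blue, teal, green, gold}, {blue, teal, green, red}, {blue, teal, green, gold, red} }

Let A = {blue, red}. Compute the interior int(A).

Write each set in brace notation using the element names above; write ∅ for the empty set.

{red}

U open, U⊆A: ∅, {red}. int(A) = ⋃ = {red}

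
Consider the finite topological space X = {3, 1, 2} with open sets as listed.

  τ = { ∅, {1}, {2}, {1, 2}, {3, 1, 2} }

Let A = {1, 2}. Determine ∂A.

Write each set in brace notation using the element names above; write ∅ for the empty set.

{3}

opens ⊆ A: ∅, {2}, {1}, {1, 2}; union → int = {1, 2}
complement {3}; its interior ∅; cl(A) = X∖∅ = {3, 1, 2}
boundary = {3, 1, 2} ∖ {1, 2} = {3}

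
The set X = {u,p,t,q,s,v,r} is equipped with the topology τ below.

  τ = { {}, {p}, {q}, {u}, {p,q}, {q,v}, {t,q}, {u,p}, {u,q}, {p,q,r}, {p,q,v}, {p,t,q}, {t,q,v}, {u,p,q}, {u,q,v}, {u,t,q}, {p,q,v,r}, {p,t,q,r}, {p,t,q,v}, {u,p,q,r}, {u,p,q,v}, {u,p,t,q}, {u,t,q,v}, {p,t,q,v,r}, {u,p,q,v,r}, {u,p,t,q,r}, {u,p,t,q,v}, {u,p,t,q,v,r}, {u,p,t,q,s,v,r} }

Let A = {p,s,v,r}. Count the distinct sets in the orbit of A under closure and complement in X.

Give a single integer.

X∖A={u,t,q}, int(X∖A)={u,t,q}, hence cl(A)={p,s,v,r}
Orbit (k=closure, c=complement):
  1. A     = {p,s,v,r}
  2. cA    = {u,t,q}
  3. kcA   = {u,t,q,s,v,r}
  4. ckcA  = {p}
  5. kckcA = {p,s,r}
  6. ckckcA = {u,t,q,v}
(closed under both — stop)

6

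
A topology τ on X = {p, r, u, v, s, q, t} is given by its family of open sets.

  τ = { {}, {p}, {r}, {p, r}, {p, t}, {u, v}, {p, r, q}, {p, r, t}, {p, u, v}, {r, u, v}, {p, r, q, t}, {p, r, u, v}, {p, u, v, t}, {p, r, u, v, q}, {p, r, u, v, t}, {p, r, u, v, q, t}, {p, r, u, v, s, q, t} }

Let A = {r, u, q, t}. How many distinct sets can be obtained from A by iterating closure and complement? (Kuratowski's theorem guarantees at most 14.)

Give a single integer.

cl via duality: int({p, v, s}) = {p}, so X∖{p} = {r, u, v, s, q, t}
Write k for closure, c for complement:
  1. A     = {r, u, q, t}
  2. kA    = {r, u, v, s, q, t}
  3. cA    = {p, v, s}
  4. ckA   = {p}
  5. kcA   = {p, u, v, s, q, t}
  6. kckA  = {p, s, q, t}
  7. ckcA  = {r}
  8. ckckA = {r, u, v}
  9. kckcA = {r, s, q}
  10. kckckA = {r, u, v, s, q}
  11. ckckcA = {p, u, v, t}
  12. ckckckA = {p, t}
applying k or c yields no new set

12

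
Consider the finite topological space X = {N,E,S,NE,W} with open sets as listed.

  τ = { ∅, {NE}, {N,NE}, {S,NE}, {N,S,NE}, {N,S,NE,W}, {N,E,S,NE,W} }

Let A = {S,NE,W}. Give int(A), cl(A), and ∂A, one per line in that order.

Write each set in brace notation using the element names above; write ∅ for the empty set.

U open, U⊆A: ∅, {NE}, {S,NE}. int(A) = ⋃ = {S,NE}
X∖A={N,E}, int(X∖A)=∅, hence cl(A)={N,E,S,NE,W}
∂A: remove int from cl → {N,E,W}

int(A) = {S,NE}
cl(A)  = {N,E,S,NE,W}
∂A     = {N,E,W}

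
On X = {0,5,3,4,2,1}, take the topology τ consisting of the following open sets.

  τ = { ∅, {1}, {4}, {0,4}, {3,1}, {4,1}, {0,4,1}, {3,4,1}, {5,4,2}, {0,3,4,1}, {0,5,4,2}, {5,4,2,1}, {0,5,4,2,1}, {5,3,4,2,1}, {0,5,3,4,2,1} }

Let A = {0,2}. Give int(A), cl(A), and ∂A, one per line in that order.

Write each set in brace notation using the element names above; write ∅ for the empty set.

U open, U⊆A: ∅. int(A) = ⋃ = ∅
X∖A={5,3,4,1}, int(X∖A)={3,4,1}, hence cl(A)={0,5,2}
∂A: remove int from cl → {0,5,2}

int(A) = ∅
cl(A)  = {0,5,2}
∂A     = {0,5,2}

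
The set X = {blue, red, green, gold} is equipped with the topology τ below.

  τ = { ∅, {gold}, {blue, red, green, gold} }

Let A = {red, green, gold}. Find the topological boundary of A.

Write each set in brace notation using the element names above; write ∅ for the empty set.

{blue, red, green}

open subsets of A: ∅, {gold}; so int(A) = {gold}
closure: X∖int(X∖A) = X∖∅ = {blue, red, green, gold}
∂A = {blue, red, green, gold} minus {gold} = {blue, red, green}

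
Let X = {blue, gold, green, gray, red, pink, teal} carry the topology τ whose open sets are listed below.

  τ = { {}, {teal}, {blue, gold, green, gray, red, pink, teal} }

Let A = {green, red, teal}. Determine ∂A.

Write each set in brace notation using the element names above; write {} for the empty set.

{blue, gold, green, gray, red, pink}

interior: largest open inside A is {teal} (from {}, {teal})
cl via duality: int({blue, gold, gray, pink}) = {}, so X∖{} = {blue, gold, green, gray, red, pink, teal}
cl∖int = {blue, gold, green, gray, red, pink}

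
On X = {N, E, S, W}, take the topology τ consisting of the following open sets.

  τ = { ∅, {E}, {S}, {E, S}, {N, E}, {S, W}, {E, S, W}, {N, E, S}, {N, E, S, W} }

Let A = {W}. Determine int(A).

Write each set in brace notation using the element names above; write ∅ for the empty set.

∅

U open, U⊆A: ∅. int(A) = ⋃ = ∅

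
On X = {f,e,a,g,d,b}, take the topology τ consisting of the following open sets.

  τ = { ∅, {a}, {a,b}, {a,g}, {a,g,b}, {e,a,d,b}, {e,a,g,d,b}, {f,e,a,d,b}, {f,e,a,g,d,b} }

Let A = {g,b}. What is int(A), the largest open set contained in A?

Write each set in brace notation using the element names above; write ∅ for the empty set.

∅

open subsets of A: ∅; so int(A) = ∅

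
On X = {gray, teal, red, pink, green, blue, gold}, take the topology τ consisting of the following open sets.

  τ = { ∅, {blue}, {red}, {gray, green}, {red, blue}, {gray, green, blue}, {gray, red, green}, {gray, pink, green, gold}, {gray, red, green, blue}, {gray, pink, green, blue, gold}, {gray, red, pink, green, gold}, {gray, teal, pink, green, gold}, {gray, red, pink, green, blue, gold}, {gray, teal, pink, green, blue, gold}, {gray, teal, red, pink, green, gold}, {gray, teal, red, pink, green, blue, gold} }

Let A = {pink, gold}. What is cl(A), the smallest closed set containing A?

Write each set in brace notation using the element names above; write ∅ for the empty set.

closure: X∖int(X∖A) = X∖{gray, red, green, blue} = {teal, pink, gold}

{teal, pink, gold}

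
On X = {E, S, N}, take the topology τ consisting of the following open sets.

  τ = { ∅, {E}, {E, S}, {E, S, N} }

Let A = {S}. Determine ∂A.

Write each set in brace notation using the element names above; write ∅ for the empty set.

{S, N}

interior: largest open inside A is ∅ (from ∅)
cl via duality: int({E, N}) = {E}, so X∖{E} = {S, N}
cl∖int = {S, N}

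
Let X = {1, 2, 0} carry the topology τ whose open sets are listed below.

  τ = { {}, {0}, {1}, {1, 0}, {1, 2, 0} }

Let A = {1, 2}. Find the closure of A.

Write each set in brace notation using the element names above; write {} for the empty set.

{1, 2}

cl via duality: int({0}) = {0}, so X∖{0} = {1, 2}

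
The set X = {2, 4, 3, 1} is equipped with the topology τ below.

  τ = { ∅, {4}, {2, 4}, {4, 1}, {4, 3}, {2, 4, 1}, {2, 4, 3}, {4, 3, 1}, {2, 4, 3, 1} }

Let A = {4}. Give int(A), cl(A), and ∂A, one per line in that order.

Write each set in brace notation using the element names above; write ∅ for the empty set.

interior: largest open inside A is {4} (from ∅, {4})
cl via duality: int({2, 3, 1}) = ∅, so X∖∅ = {2, 4, 3, 1}
cl∖int = {2, 3, 1}

int(A) = {4}
cl(A)  = {2, 4, 3, 1}
∂A     = {2, 3, 1}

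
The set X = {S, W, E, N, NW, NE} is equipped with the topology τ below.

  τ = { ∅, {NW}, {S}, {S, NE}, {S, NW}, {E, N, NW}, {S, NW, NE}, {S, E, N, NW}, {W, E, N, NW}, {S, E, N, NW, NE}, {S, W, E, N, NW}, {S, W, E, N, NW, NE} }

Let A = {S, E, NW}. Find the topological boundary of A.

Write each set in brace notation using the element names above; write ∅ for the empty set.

open subsets of A: ∅, {S}, {NW}, {S, NW}; so int(A) = {S, NW}
closure: X∖int(X∖A) = X∖∅ = {S, W, E, N, NW, NE}
∂A = {S, W, E, N, NW, NE} minus {S, NW} = {W, E, N, NE}

{W, E, N, NE}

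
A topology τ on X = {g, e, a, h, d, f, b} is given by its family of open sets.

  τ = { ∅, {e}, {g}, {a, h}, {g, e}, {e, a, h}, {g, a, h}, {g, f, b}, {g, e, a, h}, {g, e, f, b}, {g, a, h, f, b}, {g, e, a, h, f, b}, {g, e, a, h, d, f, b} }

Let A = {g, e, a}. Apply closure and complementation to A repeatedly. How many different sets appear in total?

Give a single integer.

X∖A={h, d, f, b}, int(X∖A)=∅, hence cl(A)={g, e, a, h, d, f, b}
Orbit (k=closure, c=complement):
  1. A     = {g, e, a}
  2. kA    = {g, e, a, h, d, f, b}
  3. cA    = {h, d, f, b}
  4. ckA   = ∅
  5. kcA   = {a, h, d, f, b}
  6. ckcA  = {g, e}
  7. kckcA = {g, e, d, f, b}
  8. ckckcA = {a, h}
  9. kckckcA = {a, h, d}
  10. ckckckcA = {g, e, f, b}
(closed under both — stop)

10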